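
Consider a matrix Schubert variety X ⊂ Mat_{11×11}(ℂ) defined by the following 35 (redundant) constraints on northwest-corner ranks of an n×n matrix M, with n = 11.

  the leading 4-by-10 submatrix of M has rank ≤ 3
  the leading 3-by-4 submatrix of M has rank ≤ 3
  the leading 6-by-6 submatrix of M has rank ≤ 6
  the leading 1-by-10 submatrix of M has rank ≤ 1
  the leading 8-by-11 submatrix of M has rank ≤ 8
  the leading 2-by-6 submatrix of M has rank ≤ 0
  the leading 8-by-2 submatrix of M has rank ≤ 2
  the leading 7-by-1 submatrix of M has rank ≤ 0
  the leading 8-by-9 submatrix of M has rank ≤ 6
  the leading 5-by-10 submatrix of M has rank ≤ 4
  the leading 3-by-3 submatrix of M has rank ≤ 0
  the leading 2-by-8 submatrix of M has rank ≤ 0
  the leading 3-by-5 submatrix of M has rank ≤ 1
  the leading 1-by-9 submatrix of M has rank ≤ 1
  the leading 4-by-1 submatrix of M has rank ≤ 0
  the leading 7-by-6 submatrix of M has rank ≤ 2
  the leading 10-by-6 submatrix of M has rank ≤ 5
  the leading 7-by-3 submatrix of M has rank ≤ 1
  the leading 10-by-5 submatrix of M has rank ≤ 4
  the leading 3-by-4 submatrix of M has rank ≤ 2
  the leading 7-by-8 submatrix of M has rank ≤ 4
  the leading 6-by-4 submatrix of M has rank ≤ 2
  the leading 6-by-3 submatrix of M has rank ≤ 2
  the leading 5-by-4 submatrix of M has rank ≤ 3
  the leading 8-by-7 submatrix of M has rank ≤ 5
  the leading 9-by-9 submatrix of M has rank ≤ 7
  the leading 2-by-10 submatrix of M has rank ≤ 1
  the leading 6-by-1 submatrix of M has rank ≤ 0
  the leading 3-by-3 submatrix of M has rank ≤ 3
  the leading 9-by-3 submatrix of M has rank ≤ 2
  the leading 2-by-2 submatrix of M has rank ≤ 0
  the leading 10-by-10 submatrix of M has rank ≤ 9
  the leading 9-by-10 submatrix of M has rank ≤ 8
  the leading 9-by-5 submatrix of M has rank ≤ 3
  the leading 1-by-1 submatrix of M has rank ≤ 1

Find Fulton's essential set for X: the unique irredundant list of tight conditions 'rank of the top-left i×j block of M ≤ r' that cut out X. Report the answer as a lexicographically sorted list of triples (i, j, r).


Recovering R(i,j) via the rank-extension bound from the 35 conditions:

  row 1: 0  0  0  0  0  0  0  0  1  1  1
  row 2: 0  0  0  0  0  0  0  0  1  1  2
  row 3: 0  0  0  1  1  1  1  1  2  2  3
  row 4: 0  1  1  2  2  2  2  2  3  3  4
  row 5: 0  1  1  2  2  2  3  3  4  4  5
  row 6: 0  1  1  2  2  2  3  4  5  5  6
  row 7: 0  1  1  2  2  2  3  4  5  6  7
  row 8: 1  2  2  3  3  3  4  5  6  7  8
  row 9: 1  2  2  3  3  4  5  6  7  8  9
  row 10: 1  2  3  4  4  5  6  7  8  9  10
  row 11: 1  2  3  4  5  6  7  8  9  10  11

second differences of R give the permutation w = (9, 11, 4, 2, 7, 8, 10, 1, 6, 3, 5).

Rothe diagram D(w) (35 cells), 8 SE-corners (essential conditions):

[(2, 8, 0), (2, 10, 1), (3, 3, 0), (7, 1, 0), (7, 3, 1), (7, 6, 2), (9, 3, 2), (9, 5, 3)]


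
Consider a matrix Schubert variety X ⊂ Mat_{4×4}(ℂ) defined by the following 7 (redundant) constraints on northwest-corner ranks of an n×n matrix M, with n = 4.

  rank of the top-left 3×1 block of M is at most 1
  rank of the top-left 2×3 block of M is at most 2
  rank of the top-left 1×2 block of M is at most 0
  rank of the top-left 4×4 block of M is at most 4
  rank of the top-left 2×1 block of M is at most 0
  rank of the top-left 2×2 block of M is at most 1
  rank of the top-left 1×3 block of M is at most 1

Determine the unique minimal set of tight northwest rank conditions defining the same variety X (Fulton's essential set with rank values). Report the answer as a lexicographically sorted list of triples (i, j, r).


The tightest implied rank at each (i,j), from the 7 conditions:

  row 1: 0 0 1 1
  row 2: 0 1 2 2
  row 3: 1 2 3 3
  row 4: 1 2 3 4

hence w(1..4) = (3, 2, 1, 4).

2 SE-corners of the 3-cell Rothe diagram give Ess(w):

[(1, 2, 0), (2, 1, 0)]


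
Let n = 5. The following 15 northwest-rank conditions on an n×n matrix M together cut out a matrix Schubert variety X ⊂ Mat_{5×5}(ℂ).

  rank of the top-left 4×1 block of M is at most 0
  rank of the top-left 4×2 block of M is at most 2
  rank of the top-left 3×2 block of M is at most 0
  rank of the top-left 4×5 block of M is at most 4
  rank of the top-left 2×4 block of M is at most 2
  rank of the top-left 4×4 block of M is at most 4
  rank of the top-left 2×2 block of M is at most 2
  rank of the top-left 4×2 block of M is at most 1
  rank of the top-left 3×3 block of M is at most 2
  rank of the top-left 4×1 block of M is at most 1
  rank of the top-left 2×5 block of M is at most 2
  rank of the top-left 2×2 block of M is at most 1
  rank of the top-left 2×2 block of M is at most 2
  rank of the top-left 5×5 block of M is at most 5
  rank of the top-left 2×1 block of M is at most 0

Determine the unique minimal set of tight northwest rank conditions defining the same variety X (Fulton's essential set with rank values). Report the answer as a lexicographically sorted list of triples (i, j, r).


Computing R[i][j] = min implied NW-rank bound (n=5, 15 conditions):

  i=1: 0  0  1  1  1
  i=2: 0  0  1  2  2
  i=3: 0  0  1  2  3
  i=4: 0  1  2  3  4
  i=5: 1  2  3  4  5

giving w = (3, 4, 5, 2, 1) via Δ²R.

D(w) has 7 cells with 2 SE-corners; essential set:

[(3, 2, 0), (4, 1, 0)]


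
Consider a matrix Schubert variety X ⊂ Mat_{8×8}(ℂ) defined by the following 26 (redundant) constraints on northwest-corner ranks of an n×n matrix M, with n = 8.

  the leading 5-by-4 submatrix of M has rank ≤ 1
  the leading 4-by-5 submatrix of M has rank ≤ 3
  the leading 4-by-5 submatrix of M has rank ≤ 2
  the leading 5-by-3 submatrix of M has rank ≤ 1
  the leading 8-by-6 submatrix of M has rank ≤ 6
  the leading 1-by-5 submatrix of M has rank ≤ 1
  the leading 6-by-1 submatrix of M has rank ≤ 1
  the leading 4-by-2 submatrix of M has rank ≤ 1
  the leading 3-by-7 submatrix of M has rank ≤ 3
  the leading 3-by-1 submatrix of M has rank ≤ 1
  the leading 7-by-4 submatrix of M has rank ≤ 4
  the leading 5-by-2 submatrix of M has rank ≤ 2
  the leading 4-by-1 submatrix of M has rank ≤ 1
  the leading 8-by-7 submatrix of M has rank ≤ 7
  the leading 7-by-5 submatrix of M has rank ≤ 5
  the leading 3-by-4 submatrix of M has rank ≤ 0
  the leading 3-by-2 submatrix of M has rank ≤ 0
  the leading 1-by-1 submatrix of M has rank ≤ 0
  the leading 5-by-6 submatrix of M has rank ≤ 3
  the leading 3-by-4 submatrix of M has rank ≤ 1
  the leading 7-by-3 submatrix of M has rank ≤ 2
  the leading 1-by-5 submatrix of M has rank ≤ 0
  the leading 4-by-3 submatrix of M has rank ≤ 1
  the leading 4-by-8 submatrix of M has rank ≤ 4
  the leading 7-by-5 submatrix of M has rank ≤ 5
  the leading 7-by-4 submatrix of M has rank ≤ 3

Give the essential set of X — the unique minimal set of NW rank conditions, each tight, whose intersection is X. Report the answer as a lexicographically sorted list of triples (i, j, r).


Computing R[i][j] = min implied NW-rank bound (n=8, 26 conditions):

  i=1: 0  0  0  0  0  1  1  1
  i=2: 0  0  0  0  1  2  2  2
  i=3: 0  0  0  0  1  2  3  3
  i=4: 1  1  1  1  2  3  4  4
  i=5: 1  1  1  1  2  3  4  5
  i=6: 1  2  2  2  3  4  5  6
  i=7: 1  2  2  3  4  5  6  7
  i=8: 1  2  3  4  5  6  7  8

second differences of R give the permutation w = (6, 5, 7, 1, 8, 2, 4, 3).

ℓ(w)=17; the 4 essential cells (i,j,r):

[(1, 5, 0), (3, 4, 0), (5, 4, 1), (7, 3, 2)]


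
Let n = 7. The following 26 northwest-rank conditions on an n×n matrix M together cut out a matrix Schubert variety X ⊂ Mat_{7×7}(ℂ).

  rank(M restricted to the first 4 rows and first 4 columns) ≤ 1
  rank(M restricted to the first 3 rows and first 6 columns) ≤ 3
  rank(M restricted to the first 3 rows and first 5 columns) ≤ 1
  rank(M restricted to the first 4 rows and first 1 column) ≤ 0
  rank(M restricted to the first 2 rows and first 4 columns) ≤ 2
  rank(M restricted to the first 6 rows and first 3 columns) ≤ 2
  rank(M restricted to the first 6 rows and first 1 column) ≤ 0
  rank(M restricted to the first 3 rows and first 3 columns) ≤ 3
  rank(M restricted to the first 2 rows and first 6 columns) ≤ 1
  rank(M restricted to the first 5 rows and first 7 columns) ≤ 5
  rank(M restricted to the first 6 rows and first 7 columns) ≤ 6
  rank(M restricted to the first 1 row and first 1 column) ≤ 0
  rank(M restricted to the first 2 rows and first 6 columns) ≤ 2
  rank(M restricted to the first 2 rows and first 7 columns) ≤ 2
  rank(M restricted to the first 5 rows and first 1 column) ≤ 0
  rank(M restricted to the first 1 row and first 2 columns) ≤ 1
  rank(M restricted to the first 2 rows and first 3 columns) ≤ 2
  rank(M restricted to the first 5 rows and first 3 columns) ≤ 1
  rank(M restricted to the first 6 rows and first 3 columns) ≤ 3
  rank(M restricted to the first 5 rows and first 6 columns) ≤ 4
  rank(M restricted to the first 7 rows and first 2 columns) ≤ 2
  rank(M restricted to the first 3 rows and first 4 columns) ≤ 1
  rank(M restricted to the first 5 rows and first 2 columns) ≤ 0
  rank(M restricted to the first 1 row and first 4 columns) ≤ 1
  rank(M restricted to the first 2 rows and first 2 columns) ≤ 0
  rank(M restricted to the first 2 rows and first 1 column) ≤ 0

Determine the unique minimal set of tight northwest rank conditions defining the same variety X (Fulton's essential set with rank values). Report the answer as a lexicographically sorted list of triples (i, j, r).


Reconstructing r_w from the 26 given conditions:

  row 1: 0 | 0 | 1 | 1 | 1 | 1 | 1
  row 2: 0 | 0 | 1 | 1 | 1 | 1 | 2
  row 3: 0 | 0 | 1 | 1 | 1 | 2 | 3
  row 4: 0 | 0 | 1 | 1 | 2 | 3 | 4
  row 5: 0 | 0 | 1 | 2 | 3 | 4 | 5
  row 6: 0 | 1 | 2 | 3 | 4 | 5 | 6
  row 7: 1 | 2 | 3 | 4 | 5 | 6 | 7

hence w(1..7) = (3, 7, 6, 5, 4, 2, 1).

D(w) has 17 cells with 5 SE-corners; essential set:

[(2, 6, 1), (3, 5, 1), (4, 4, 1), (5, 2, 0), (6, 1, 0)]


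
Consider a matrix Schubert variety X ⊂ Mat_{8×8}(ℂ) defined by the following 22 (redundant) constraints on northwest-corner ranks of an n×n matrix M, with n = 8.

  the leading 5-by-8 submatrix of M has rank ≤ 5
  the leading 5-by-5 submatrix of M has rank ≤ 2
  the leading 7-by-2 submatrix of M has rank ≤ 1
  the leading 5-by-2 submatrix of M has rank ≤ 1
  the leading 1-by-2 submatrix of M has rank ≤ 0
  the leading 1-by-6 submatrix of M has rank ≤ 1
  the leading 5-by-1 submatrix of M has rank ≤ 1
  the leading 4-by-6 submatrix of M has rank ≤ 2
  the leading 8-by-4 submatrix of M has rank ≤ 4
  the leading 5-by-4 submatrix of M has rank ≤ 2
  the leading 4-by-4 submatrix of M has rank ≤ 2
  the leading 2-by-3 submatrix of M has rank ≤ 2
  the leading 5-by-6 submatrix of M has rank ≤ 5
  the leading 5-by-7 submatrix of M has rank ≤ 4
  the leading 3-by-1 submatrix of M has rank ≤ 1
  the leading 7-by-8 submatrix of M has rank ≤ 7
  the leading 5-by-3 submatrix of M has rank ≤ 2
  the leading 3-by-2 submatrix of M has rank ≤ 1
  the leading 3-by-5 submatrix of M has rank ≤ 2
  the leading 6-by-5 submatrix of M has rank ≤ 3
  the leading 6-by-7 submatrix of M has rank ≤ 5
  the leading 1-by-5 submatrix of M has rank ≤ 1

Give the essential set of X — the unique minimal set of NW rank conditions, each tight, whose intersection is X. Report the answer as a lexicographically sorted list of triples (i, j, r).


Propagating the 22 rank bounds to every northwest block:

  0, 0, 1, 1, 1, 1, 1, 1
  1, 1, 2, 2, 2, 2, 2, 2
  1, 1, 2, 2, 2, 2, 3, 3
  1, 1, 2, 2, 2, 2, 3, 4
  1, 1, 2, 2, 2, 3, 4, 5
  1, 1, 2, 3, 3, 4, 5, 6
  1, 1, 2, 3, 4, 5, 6, 7
  1, 2, 3, 4, 5, 6, 7, 8

hence w(1..8) = (3, 1, 7, 8, 6, 4, 5, 2).

|D(w)|=15, |Ess(w)|=4:

[(1, 2, 0), (4, 6, 2), (5, 5, 2), (7, 2, 1)]


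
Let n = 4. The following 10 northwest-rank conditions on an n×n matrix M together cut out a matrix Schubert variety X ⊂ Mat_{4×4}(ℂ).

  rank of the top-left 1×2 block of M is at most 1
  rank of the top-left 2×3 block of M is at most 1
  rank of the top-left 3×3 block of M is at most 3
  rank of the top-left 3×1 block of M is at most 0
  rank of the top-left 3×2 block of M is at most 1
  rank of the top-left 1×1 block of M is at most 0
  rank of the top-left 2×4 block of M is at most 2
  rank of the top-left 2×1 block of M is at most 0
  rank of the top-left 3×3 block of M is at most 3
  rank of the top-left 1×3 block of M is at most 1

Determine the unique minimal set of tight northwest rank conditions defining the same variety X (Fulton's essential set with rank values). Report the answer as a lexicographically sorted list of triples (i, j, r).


Propagating the 10 rank bounds to every northwest block:

  i=1: 0  1  1  1
  i=2: 0  1  1  2
  i=3: 0  1  2  3
  i=4: 1  2  3  4

reading off 1-entries of Δ²R: w = (2, 4, 3, 1).

|D(w)|=4, |Ess(w)|=2:

[(2, 3, 1), (3, 1, 0)]


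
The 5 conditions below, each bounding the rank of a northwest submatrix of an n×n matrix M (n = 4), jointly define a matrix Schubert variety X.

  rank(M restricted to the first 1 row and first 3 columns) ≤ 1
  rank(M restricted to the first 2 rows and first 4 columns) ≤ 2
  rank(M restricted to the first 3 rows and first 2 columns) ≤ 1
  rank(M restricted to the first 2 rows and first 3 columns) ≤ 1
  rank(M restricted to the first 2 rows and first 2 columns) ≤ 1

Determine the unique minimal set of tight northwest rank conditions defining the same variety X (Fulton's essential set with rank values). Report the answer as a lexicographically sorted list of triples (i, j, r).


Reconstructing r_w from the 5 given conditions:

  R[1]: 1 1 1 1
  R[2]: 1 1 1 2
  R[3]: 1 1 2 3
  R[4]: 1 2 3 4

the unique w with this rank table is (1, 4, 3, 2).

2 SE-corners of the 3-cell Rothe diagram give Ess(w):

[(2, 3, 1), (3, 2, 1)]


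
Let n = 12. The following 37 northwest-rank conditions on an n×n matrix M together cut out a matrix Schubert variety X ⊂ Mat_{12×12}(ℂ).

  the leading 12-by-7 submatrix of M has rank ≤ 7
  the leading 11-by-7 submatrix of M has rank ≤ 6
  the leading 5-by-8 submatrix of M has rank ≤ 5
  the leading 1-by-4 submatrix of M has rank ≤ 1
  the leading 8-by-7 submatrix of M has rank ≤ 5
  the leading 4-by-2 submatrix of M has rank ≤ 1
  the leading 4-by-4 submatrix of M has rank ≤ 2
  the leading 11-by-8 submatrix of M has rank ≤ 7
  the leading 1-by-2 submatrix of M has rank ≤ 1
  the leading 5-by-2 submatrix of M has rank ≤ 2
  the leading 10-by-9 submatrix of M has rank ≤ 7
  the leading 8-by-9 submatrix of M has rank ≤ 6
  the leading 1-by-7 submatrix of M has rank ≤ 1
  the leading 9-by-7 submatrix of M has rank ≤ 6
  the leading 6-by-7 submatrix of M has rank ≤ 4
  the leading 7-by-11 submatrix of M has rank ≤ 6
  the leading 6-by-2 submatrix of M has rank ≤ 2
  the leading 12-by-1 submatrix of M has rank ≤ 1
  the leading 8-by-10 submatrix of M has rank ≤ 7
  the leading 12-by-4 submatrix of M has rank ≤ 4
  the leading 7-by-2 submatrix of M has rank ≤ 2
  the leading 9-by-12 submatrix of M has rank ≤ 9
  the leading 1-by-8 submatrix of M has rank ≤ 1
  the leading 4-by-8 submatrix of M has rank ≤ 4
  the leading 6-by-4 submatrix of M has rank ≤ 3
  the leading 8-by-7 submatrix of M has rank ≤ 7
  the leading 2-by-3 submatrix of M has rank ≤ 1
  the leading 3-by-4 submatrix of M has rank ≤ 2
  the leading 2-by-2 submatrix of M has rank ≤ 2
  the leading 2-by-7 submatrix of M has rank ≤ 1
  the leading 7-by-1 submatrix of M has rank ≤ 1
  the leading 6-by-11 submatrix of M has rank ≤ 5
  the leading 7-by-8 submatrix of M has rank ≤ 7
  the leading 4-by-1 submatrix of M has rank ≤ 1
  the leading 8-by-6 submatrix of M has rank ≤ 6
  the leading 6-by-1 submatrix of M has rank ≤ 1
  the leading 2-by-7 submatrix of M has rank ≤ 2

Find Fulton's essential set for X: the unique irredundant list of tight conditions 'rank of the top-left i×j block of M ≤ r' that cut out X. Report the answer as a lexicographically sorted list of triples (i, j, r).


Rank table r_w(12×12) implied by the 37 constraints:

  i=1: 1  1  1  1  1  1  1  1  1  1  1  1
  i=2: 1  1  1  1  1  1  1  2  2  2  2  2
  i=3: 1  1  2  2  2  2  2  3  3  3  3  3
  i=4: 1  1  2  2  3  3  3  4  4  4  4  4
  i=5: 1  2  3  3  4  4  4  5  5  5  5  5
  i=6: 1  2  3  3  4  4  4  5  5  5  5  6
  i=7: 1  2  3  4  5  5  5  6  6  6  6  7
  i=8: 1  2  3  4  5  5  5  6  6  7  7  8
  i=9: 1  2  3  4  5  6  6  7  7  8  8  9
  i=10: 1  2  3  4  5  6  6  7  7  8  9  10
  i=11: 1  2  3  4  5  6  6  7  8  9  10  11
  i=12: 1  2  3  4  5  6  7  8  9  10  11  12

the unique w with this rank table is (1, 8, 3, 5, 2, 12, 4, 10, 6, 11, 9, 7).

ℓ(w)=21; the 10 essential cells (i,j,r):

[(2, 7, 1), (4, 2, 1), (4, 4, 2), (6, 4, 3), (6, 7, 4), (6, 11, 5), (8, 7, 5), (8, 9, 6), (10, 9, 7), (11, 7, 6)]


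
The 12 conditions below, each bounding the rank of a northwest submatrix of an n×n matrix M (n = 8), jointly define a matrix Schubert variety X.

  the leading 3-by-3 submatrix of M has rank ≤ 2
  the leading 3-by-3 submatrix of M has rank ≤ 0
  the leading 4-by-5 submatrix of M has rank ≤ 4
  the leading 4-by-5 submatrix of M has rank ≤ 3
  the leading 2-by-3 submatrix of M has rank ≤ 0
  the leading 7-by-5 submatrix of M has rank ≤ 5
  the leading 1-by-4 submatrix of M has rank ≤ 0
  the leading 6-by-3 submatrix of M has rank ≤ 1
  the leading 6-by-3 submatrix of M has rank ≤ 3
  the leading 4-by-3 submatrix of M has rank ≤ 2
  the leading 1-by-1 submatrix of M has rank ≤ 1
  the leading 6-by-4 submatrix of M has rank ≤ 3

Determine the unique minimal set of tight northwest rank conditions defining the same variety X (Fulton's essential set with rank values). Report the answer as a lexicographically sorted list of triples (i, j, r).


Reconstructing r_w from the 12 given conditions:

  i=1: 0 | 0 | 0 | 0 | 1 | 1 | 1 | 1
  i=2: 0 | 0 | 0 | 1 | 2 | 2 | 2 | 2
  i=3: 0 | 0 | 0 | 1 | 2 | 3 | 3 | 3
  i=4: 1 | 1 | 1 | 2 | 3 | 4 | 4 | 4
  i=5: 1 | 1 | 1 | 2 | 3 | 4 | 5 | 5
  i=6: 1 | 1 | 1 | 2 | 3 | 4 | 5 | 6
  i=7: 1 | 2 | 2 | 3 | 4 | 5 | 6 | 7
  i=8: 1 | 2 | 3 | 4 | 5 | 6 | 7 | 8

reading off 1-entries of Δ²R: w = (5, 4, 6, 1, 7, 8, 2, 3).

Fulton essential set (3 of the 14 Rothe cells):

[(1, 4, 0), (3, 3, 0), (6, 3, 1)]


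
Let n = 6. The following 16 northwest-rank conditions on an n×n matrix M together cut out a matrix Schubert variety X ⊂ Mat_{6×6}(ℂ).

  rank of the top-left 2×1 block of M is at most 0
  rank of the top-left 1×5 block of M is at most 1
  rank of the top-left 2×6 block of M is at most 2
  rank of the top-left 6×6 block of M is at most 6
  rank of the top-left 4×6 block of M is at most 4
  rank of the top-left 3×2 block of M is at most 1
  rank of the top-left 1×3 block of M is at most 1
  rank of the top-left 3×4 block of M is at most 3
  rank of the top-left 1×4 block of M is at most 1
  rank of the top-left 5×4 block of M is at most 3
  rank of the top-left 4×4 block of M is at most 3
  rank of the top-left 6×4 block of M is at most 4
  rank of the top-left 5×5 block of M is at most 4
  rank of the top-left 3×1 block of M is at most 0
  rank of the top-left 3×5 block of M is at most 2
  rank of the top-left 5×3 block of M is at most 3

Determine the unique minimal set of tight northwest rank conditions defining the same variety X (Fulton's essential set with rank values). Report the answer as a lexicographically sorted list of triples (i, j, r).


The tightest implied rank at each (i,j), from the 16 conditions:

  i=1: 0  1  1  1  1  1
  i=2: 0  1  2  2  2  2
  i=3: 0  1  2  2  2  3
  i=4: 1  2  3  3  3  4
  i=5: 1  2  3  3  4  5
  i=6: 1  2  3  4  5  6

the unique w with this rank table is (2, 3, 6, 1, 5, 4).

D(w) has 6 cells with 3 SE-corners; essential set:

[(3, 1, 0), (3, 5, 2), (5, 4, 3)]


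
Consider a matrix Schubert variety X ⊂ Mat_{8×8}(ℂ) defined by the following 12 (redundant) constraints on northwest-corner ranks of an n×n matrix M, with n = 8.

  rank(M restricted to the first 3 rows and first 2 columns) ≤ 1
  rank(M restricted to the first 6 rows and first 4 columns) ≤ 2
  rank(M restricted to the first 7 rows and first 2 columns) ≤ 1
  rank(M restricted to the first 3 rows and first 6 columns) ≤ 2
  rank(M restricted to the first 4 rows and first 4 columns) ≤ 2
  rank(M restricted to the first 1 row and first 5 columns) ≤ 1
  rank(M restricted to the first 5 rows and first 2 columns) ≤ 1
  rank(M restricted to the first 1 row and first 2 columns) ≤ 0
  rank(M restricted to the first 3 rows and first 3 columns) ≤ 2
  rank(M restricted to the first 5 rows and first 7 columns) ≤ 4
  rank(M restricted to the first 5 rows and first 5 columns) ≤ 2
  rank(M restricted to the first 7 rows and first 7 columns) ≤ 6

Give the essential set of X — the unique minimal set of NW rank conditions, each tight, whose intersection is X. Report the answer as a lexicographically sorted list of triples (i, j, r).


Rank table r_w(8×8) implied by the 12 constraints:

  0 | 0 | 1 | 1 | 1 | 1 | 1 | 1
  1 | 1 | 2 | 2 | 2 | 2 | 2 | 2
  1 | 1 | 2 | 2 | 2 | 2 | 3 | 3
  1 | 1 | 2 | 2 | 2 | 3 | 4 | 4
  1 | 1 | 2 | 2 | 2 | 3 | 4 | 5
  1 | 1 | 2 | 2 | 3 | 4 | 5 | 6
  1 | 1 | 2 | 3 | 4 | 5 | 6 | 7
  1 | 2 | 3 | 4 | 5 | 6 | 7 | 8

so w = (3, 1, 7, 6, 8, 5, 4, 2).

5 SE-corners of the 15-cell Rothe diagram give Ess(w):

[(1, 2, 0), (3, 6, 2), (5, 5, 2), (6, 4, 2), (7, 2, 1)]


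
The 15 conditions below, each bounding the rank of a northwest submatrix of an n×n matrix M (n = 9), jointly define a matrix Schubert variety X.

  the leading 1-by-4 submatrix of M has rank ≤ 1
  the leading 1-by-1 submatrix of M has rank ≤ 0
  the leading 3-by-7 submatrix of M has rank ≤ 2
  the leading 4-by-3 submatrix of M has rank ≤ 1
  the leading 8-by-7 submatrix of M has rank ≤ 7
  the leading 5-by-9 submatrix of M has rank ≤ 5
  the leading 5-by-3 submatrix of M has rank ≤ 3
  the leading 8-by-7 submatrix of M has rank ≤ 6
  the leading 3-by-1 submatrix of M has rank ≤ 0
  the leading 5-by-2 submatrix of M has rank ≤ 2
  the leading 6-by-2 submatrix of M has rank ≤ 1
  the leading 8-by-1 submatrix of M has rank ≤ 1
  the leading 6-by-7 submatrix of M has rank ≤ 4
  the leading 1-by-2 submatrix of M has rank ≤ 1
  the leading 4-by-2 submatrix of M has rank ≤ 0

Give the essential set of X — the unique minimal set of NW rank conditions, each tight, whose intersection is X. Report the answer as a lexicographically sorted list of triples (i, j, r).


Propagating the 15 rank bounds to every northwest block:

  R[1]: 0 | 0 | 1 | 1 | 1 | 1 | 1 | 1 | 1
  R[2]: 0 | 0 | 1 | 2 | 2 | 2 | 2 | 2 | 2
  R[3]: 0 | 0 | 1 | 2 | 2 | 2 | 2 | 3 | 3
  R[4]: 0 | 0 | 1 | 2 | 3 | 3 | 3 | 4 | 4
  R[5]: 1 | 1 | 2 | 3 | 4 | 4 | 4 | 5 | 5
  R[6]: 1 | 1 | 2 | 3 | 4 | 4 | 4 | 5 | 6
  R[7]: 1 | 2 | 3 | 4 | 5 | 5 | 5 | 6 | 7
  R[8]: 1 | 2 | 3 | 4 | 5 | 6 | 6 | 7 | 8
  R[9]: 1 | 2 | 3 | 4 | 5 | 6 | 7 | 8 | 9

reading off 1-entries of Δ²R: w = (3, 4, 8, 5, 1, 9, 2, 6, 7).

Rothe diagram D(w) (14 cells), 4 SE-corners (essential conditions):

[(3, 7, 2), (4, 2, 0), (6, 2, 1), (6, 7, 4)]


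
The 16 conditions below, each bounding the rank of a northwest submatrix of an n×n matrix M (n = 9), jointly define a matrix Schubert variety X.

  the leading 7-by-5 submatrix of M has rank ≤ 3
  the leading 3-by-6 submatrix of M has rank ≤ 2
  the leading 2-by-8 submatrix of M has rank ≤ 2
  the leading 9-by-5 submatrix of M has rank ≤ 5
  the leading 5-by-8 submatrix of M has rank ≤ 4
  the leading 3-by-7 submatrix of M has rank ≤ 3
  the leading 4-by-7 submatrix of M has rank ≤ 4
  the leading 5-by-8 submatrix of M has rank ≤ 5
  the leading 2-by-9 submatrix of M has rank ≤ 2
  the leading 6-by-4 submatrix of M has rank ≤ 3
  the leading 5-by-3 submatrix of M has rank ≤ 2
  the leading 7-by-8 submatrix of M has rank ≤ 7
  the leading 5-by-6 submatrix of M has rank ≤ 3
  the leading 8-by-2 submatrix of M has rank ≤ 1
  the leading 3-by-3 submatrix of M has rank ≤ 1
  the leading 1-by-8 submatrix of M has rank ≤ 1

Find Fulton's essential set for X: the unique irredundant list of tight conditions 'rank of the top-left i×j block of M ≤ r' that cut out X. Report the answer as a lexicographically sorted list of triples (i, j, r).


Recovering R(i,j) via the rank-extension bound from the 16 conditions:

  i=1: 1 | 1 | 1 | 1 | 1 | 1 | 1 | 1 | 1
  i=2: 1 | 1 | 1 | 2 | 2 | 2 | 2 | 2 | 2
  i=3: 1 | 1 | 1 | 2 | 2 | 2 | 3 | 3 | 3
  i=4: 1 | 1 | 2 | 3 | 3 | 3 | 4 | 4 | 4
  i=5: 1 | 1 | 2 | 3 | 3 | 3 | 4 | 4 | 5
  i=6: 1 | 1 | 2 | 3 | 3 | 4 | 5 | 5 | 6
  i=7: 1 | 1 | 2 | 3 | 3 | 4 | 5 | 6 | 7
  i=8: 1 | 1 | 2 | 3 | 4 | 5 | 6 | 7 | 8
  i=9: 1 | 2 | 3 | 4 | 5 | 6 | 7 | 8 | 9

the unique w with this rank table is (1, 4, 7, 3, 9, 6, 8, 5, 2).

6 SE-corners of the 16-cell Rothe diagram give Ess(w):

[(3, 3, 1), (3, 6, 2), (5, 6, 3), (5, 8, 4), (7, 5, 3), (8, 2, 1)]


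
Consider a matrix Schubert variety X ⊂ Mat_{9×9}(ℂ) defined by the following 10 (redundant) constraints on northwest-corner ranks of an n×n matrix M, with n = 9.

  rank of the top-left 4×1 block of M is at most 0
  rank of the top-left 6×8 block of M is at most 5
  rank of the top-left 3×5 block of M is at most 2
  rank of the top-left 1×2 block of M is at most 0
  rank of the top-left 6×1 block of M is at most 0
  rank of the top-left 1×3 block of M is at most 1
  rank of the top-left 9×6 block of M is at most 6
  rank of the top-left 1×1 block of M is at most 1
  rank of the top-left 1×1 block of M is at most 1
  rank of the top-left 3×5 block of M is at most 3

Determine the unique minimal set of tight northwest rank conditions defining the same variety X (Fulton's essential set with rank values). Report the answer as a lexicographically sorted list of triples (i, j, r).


Recovering R(i,j) via the rank-extension bound from the 10 conditions:

  row 1: 0, 0, 1, 1, 1, 1, 1, 1, 1
  row 2: 0, 1, 2, 2, 2, 2, 2, 2, 2
  row 3: 0, 1, 2, 2, 2, 3, 3, 3, 3
  row 4: 0, 1, 2, 3, 3, 4, 4, 4, 4
  row 5: 0, 1, 2, 3, 4, 5, 5, 5, 5
  row 6: 0, 1, 2, 3, 4, 5, 5, 5, 6
  row 7: 1, 2, 3, 4, 5, 6, 6, 6, 7
  row 8: 1, 2, 3, 4, 5, 6, 7, 7, 8
  row 9: 1, 2, 3, 4, 5, 6, 7, 8, 9

giving w = (3, 2, 6, 4, 5, 9, 1, 7, 8) via Δ²R.

ℓ(w)=11; the 4 essential cells (i,j,r):

[(1, 2, 0), (3, 5, 2), (6, 1, 0), (6, 8, 5)]


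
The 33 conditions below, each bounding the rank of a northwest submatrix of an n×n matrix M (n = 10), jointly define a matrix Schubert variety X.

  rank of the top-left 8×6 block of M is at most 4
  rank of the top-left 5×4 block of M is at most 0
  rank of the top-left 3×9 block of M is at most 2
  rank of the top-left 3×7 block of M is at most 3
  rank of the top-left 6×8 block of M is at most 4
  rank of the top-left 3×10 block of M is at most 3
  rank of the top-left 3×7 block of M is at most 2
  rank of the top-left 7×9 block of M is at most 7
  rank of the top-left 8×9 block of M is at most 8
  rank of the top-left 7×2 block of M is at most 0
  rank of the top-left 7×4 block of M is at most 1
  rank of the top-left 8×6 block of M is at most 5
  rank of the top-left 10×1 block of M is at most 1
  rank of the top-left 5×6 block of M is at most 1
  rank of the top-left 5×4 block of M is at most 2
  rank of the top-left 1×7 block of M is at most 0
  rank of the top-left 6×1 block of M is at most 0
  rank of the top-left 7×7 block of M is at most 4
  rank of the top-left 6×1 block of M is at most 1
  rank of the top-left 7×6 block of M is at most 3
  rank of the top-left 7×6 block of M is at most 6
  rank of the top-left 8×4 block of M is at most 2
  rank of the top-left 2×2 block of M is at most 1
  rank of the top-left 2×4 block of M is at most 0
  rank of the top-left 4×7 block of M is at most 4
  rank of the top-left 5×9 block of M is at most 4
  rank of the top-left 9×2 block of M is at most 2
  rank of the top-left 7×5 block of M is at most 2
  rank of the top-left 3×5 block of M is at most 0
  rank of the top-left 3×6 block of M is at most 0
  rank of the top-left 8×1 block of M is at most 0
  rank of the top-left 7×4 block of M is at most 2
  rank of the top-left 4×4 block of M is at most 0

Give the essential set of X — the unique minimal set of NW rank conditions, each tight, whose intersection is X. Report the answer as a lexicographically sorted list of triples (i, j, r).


Reconstructing r_w from the 33 given conditions:

  0  0  0  0  0  0  0  1  1  1
  0  0  0  0  0  0  1  2  2  2
  0  0  0  0  0  0  1  2  2  3
  0  0  0  0  1  1  2  3  3  4
  0  0  0  0  1  1  2  3  4  5
  0  0  1  1  2  2  3  4  5  6
  0  0  1  1  2  3  4  5  6  7
  0  1  2  2  3  4  5  6  7  8
  1  2  3  3  4  5  6  7  8  9
  1  2  3  4  5  6  7  8  9  10

second differences of R give the permutation w = (8, 7, 10, 5, 9, 3, 6, 2, 1, 4).

D(w) has 35 cells with 8 SE-corners; essential set:

[(1, 7, 0), (3, 6, 0), (3, 9, 2), (5, 4, 0), (5, 6, 1), (7, 2, 0), (7, 4, 1), (8, 1, 0)]


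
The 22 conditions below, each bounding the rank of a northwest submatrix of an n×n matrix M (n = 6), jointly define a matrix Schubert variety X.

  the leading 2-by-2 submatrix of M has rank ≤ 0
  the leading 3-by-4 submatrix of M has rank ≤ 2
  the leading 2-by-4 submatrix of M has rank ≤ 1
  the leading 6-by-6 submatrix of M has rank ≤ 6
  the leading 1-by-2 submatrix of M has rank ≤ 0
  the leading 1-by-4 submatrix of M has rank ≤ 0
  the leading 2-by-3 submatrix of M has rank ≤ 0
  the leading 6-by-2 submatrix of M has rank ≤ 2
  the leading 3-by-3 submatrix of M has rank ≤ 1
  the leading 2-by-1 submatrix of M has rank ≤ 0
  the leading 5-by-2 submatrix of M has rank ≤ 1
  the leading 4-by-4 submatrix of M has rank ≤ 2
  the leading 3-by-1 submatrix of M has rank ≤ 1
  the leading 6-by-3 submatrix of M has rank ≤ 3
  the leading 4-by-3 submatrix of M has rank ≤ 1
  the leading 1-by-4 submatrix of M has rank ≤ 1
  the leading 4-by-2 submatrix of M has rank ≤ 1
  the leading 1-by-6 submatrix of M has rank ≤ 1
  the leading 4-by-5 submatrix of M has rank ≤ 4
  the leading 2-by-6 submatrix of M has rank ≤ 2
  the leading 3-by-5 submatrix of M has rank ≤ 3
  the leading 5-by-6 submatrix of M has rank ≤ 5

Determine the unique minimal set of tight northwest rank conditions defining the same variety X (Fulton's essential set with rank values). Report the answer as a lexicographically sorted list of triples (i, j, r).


Recovering R(i,j) via the rank-extension bound from the 22 conditions:

  row 1: 0 0 0 0 1 1
  row 2: 0 0 0 1 2 2
  row 3: 1 1 1 2 3 3
  row 4: 1 1 1 2 3 4
  row 5: 1 1 2 3 4 5
  row 6: 1 2 3 4 5 6

reading off 1-entries of Δ²R: w = (5, 4, 1, 6, 3, 2).

4 SE-corners of the 10-cell Rothe diagram give Ess(w):

[(1, 4, 0), (2, 3, 0), (4, 3, 1), (5, 2, 1)]


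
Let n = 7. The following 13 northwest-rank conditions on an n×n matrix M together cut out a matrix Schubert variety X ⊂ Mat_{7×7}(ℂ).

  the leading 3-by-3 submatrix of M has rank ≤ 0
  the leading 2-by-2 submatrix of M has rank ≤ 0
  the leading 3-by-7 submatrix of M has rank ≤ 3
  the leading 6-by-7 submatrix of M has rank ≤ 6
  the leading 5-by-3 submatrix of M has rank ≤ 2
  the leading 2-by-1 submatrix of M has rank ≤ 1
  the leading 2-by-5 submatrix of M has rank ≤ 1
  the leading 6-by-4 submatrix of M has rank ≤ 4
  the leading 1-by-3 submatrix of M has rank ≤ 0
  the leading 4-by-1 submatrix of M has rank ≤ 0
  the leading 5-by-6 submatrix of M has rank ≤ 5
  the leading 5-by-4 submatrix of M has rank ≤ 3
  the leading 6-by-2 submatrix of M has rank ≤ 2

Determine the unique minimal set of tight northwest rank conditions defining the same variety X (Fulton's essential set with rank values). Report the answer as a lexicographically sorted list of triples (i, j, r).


The tightest implied rank at each (i,j), from the 13 conditions:

  R[1]: 0, 0, 0, 1, 1, 1, 1
  R[2]: 0, 0, 0, 1, 1, 2, 2
  R[3]: 0, 0, 0, 1, 2, 3, 3
  R[4]: 0, 1, 1, 2, 3, 4, 4
  R[5]: 1, 2, 2, 3, 4, 5, 5
  R[6]: 1, 2, 3, 4, 5, 6, 6
  R[7]: 1, 2, 3, 4, 5, 6, 7

so w = (4, 6, 5, 2, 1, 3, 7).

Rothe diagram D(w) (11 cells), 3 SE-corners (essential conditions):

[(2, 5, 1), (3, 3, 0), (4, 1, 0)]


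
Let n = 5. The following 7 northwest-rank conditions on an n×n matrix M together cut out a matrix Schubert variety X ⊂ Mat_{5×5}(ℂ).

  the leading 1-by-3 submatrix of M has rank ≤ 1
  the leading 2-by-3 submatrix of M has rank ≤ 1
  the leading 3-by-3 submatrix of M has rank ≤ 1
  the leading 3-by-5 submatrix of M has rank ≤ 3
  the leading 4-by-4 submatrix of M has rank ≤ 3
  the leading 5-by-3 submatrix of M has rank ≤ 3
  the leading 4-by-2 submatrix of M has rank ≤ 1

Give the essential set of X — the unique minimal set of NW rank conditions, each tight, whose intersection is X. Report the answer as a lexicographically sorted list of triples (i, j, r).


Recovering R(i,j) via the rank-extension bound from the 7 conditions:

  row 1: 1  1  1  1  1
  row 2: 1  1  1  2  2
  row 3: 1  1  1  2  3
  row 4: 1  1  2  3  4
  row 5: 1  2  3  4  5

reading off 1-entries of Δ²R: w = (1, 4, 5, 3, 2).

D(w) has 5 cells with 2 SE-corners; essential set:

[(3, 3, 1), (4, 2, 1)]


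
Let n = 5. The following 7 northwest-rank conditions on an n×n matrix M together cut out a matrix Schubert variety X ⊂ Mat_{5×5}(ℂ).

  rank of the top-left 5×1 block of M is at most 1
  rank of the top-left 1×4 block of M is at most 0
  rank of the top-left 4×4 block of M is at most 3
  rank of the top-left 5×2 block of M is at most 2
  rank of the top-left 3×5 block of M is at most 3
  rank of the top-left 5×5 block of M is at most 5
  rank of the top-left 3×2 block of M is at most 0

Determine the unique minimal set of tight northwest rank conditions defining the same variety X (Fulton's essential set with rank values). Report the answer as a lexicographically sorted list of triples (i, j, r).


Recovering R(i,j) via the rank-extension bound from the 7 conditions:

  i=1: 0  0  0  0  1
  i=2: 0  0  1  1  2
  i=3: 0  0  1  2  3
  i=4: 1  1  2  3  4
  i=5: 1  2  3  4  5

reading off 1-entries of Δ²R: w = (5, 3, 4, 1, 2).

ℓ(w)=8; the 2 essential cells (i,j,r):

[(1, 4, 0), (3, 2, 0)]


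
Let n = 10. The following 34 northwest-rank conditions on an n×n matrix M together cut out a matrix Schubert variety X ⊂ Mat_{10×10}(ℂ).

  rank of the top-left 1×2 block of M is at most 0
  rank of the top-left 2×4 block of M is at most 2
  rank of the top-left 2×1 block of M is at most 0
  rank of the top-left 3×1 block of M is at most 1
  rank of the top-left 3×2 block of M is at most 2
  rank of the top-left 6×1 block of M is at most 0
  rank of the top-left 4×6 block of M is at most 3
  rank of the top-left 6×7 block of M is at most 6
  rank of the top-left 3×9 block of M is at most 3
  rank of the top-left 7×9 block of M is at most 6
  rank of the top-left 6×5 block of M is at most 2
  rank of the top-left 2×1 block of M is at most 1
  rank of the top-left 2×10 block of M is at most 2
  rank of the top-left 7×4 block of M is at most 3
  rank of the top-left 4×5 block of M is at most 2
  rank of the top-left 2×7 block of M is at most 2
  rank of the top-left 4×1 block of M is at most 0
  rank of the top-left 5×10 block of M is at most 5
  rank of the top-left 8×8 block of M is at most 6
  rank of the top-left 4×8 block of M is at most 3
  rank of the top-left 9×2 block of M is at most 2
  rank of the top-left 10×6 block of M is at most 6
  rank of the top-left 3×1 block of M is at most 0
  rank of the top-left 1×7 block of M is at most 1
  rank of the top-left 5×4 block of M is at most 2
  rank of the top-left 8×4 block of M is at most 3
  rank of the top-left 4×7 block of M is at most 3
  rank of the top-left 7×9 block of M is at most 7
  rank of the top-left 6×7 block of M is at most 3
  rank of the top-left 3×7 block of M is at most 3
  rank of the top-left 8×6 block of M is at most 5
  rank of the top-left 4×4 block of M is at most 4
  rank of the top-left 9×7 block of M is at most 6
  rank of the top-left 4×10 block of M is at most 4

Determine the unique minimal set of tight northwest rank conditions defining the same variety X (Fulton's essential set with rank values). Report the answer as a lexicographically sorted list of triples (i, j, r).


Rank table r_w(10×10) implied by the 34 constraints:

  i=1: 0, 0, 1, 1, 1, 1, 1, 1, 1, 1
  i=2: 0, 1, 2, 2, 2, 2, 2, 2, 2, 2
  i=3: 0, 1, 2, 2, 2, 3, 3, 3, 3, 3
  i=4: 0, 1, 2, 2, 2, 3, 3, 3, 4, 4
  i=5: 0, 1, 2, 2, 2, 3, 3, 4, 5, 5
  i=6: 0, 1, 2, 2, 2, 3, 3, 4, 5, 6
  i=7: 1, 2, 3, 3, 3, 4, 4, 5, 6, 7
  i=8: 1, 2, 3, 3, 4, 5, 5, 6, 7, 8
  i=9: 1, 2, 3, 4, 5, 6, 6, 7, 8, 9
  i=10: 1, 2, 3, 4, 5, 6, 7, 8, 9, 10

giving w = (3, 2, 6, 9, 8, 10, 1, 5, 4, 7) via Δ²R.

Fulton essential set (6 of the 20 Rothe cells):

[(1, 2, 0), (4, 8, 3), (6, 1, 0), (6, 5, 2), (6, 7, 3), (8, 4, 3)]


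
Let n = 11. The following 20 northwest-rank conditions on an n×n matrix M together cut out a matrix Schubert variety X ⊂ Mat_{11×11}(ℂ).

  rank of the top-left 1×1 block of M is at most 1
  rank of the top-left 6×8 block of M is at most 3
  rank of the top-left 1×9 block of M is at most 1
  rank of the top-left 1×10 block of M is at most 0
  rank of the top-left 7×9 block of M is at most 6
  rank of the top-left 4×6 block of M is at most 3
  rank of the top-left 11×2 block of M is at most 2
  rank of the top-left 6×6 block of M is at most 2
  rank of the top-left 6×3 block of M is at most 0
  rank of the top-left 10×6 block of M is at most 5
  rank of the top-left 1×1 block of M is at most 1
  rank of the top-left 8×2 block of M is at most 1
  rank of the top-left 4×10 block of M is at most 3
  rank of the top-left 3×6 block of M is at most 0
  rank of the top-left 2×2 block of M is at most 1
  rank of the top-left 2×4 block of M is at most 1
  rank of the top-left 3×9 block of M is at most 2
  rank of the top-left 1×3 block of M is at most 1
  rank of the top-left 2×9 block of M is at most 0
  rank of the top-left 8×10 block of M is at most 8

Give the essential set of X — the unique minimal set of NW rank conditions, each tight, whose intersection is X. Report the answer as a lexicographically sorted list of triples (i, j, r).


Rank table r_w(11×11) implied by the 20 constraints:

  0 0 0 0 0 0 0 0 0 0 1
  0 0 0 0 0 0 0 0 0 1 2
  0 0 0 0 0 0 1 1 1 2 3
  0 0 0 1 1 1 2 2 2 3 4
  0 0 0 1 2 2 3 3 3 4 5
  0 0 0 1 2 2 3 3 4 5 6
  1 1 1 2 3 3 4 4 5 6 7
  1 1 2 3 4 4 5 5 6 7 8
  1 2 3 4 5 5 6 6 7 8 9
  1 2 3 4 5 5 6 7 8 9 10
  1 2 3 4 5 6 7 8 9 10 11

so w = (11, 10, 7, 4, 5, 9, 1, 3, 2, 8, 6).

D(w) has 38 cells with 8 SE-corners; essential set:

[(1, 10, 0), (2, 9, 0), (3, 6, 0), (6, 3, 0), (6, 6, 2), (6, 8, 3), (8, 2, 1), (10, 6, 5)]


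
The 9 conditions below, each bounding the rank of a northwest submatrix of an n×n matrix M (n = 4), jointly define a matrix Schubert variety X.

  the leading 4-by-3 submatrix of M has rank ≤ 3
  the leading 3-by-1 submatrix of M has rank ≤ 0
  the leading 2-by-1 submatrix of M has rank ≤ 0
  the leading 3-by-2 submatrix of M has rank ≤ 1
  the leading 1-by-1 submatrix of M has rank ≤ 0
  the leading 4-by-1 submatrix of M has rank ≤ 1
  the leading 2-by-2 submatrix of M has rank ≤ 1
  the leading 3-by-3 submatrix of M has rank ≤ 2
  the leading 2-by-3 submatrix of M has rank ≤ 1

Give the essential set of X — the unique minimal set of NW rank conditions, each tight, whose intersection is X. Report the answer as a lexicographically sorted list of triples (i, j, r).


Recovering R(i,j) via the rank-extension bound from the 9 conditions:

  i=1: 0 | 1 | 1 | 1
  i=2: 0 | 1 | 1 | 2
  i=3: 0 | 1 | 2 | 3
  i=4: 1 | 2 | 3 | 4

reading off 1-entries of Δ²R: w = (2, 4, 3, 1).

2 SE-corners of the 4-cell Rothe diagram give Ess(w):

[(2, 3, 1), (3, 1, 0)]


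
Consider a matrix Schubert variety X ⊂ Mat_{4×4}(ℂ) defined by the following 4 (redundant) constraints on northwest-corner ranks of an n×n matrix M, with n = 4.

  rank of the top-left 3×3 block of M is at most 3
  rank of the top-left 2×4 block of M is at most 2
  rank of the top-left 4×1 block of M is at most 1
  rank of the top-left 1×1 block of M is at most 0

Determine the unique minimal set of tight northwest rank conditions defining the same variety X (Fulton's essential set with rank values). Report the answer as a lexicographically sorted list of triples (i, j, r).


Computing R[i][j] = min implied NW-rank bound (n=4, 4 conditions):

  0  1  1  1
  1  2  2  2
  1  2  3  3
  1  2  3  4

reading off 1-entries of Δ²R: w = (2, 1, 3, 4).

D(w) has 1 cell with 1 SE-corner; essential set:

[(1, 1, 0)]
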